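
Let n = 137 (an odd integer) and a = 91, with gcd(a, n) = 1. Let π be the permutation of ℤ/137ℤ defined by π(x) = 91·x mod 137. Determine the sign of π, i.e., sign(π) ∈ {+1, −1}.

-1

Trace 135: π^k(135) = [135, 92, 15, 132, 93, 106, 56] for k=0..6.
Decompose π into cycles: lengths [136, 1] (2 cycles, including the fixed point 0).
137 − 2 = 135 transpositions; sign(π) = (−1)^135 = -1.
Via Zolotarev, sign(π_{91}) = (91|137) = -1.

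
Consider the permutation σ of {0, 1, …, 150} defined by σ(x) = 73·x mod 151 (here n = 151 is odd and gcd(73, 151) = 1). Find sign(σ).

Orbit of 148 under x↦73x: [148, 83, 19, 28, 81, 24, 91]… (length divides ord_151(73)).
4 cycles of lengths [50, 50, 50, 1].
Σ(ℓ_i−1) = 151−4 = 147; sign = (−1)^147 = -1.
The Jacobi symbol (73|151) = -1 (Zolotarev) agrees.

-1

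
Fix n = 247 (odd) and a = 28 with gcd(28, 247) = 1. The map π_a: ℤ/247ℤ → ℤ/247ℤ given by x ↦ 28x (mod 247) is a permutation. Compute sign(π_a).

Start at x=216: 216 → 120 → 149 → 220 → 232 → 74 → 96 → … (one orbit).
Cycle type of π: 36×6 + 12 + 9×2 + 1; total 10 cycles.
10 cycles on 247: each ℓ→(−1)^(ℓ−1), product (−1)^237 = -1.
Via Zolotarev, sign(π_{28}) = (28|247) = -1.

-1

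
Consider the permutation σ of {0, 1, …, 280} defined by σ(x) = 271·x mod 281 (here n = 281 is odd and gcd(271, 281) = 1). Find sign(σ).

+1

Orbit of 222 under x↦271x: [222, 28, 1, 271, 100, 124, 165]… (length divides ord_281(271)).
Decompose π into cycles: lengths [28, 28, 28, 28, 28, 28, 28, 28, 28, 28, 1] (11 cycles, including the fixed point 0).
11 cycles on 281: each ℓ→(−1)^(ℓ−1), product (−1)^270 = +1.
The Jacobi symbol (271|281) = +1 (Zolotarev) agrees.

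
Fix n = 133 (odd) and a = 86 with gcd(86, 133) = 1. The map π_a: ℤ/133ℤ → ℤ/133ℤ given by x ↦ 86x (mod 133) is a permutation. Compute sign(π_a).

Orbit of 50 under x↦86x: [50, 44, 60, 106, 72, 74, 113]… (length divides ord_133(86)).
Cycle lengths of π_86 on ℤ/133ℤ: [18, 18, 18, 18, 18, 18, 18, 3, 3, 1]; 10 cycles in total.
133 − 10 = 123 transpositions; sign(π) = (−1)^123 = -1.

-1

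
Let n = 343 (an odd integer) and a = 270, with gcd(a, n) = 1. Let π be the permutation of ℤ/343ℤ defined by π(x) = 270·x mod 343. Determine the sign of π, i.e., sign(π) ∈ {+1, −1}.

+1

Orbit of 127 under x↦270x: [127, 333, 44, 218, 207, 324, 15]… (length divides ord_343(270)).
7 cycles of lengths [147, 147, 21, 21, 3, 3, 1].
7 cycles on 343: each ℓ→(−1)^(ℓ−1), product (−1)^336 = +1.
The Jacobi symbol (270|343) = +1 (Zolotarev) agrees.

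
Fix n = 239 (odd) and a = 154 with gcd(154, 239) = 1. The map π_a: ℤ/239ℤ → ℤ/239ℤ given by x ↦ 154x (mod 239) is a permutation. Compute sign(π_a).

-1

Start at x=40: 40 → 185 → 49 → 137 → 66 → 126 → 45 → … (one orbit).
π_154 has 2 disjoint cycles with lengths [238, 1] on {0,…,238}.
n − c = 239 − 2 = 237; sign = (−1)^237 = -1.
(154|239)_J = -1 (Zolotarev's lemma cross-check).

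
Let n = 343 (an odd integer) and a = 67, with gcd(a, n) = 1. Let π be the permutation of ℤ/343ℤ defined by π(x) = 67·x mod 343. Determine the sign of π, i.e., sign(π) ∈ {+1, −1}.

Start at x=295: 295 → 214 → 275 → 246 → 18 → 177 → 197 → … (one orbit).
Decompose π into cycles: lengths [21, 21, 21, 21, 21, 21, 21, 21, 21, 21, 21, 21, 21, 21, 3, 3, 3, 3, 3, 3, 3, 3, 3, 3, 3, 3, 3, 3, 3, 3, 1] (31 cycles, including the fixed point 0).
31 cycles on 343: each ℓ→(−1)^(ℓ−1), product (−1)^312 = +1.
The Jacobi symbol (67|343) = +1 (Zolotarev) agrees.

+1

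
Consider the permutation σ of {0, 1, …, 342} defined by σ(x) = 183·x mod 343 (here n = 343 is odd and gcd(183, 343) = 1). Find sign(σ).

Orbit of 50 under x↦183x: [50, 232, 267, 155, 239, 176, 309]… (length divides ord_343(183)).
The orbit structure of x ↦ 183x mod 343: 19 orbits of sizes [49, 49, 49, 49, 49, 49, 7, 7, 7, 7, 7, 7, 1, 1, 1, 1, 1, 1, 1].
n − c = 343 − 19 = 324; sign = (−1)^324 = +1.
(183|343)_J = +1 (Zolotarev's lemma cross-check).

+1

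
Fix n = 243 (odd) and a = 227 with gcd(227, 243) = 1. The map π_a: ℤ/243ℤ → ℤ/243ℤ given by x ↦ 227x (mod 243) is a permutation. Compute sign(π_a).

Orbit of 119 under x↦227x: [119, 40, 89, 34, 185, 199, 218]… (length divides ord_243(227)).
The orbit structure of x ↦ 227x mod 243: 6 orbits of sizes [162, 54, 18, 6, 2, 1].
243 − 6 = 237 transpositions; sign(π) = (−1)^237 = -1.
Via Zolotarev, sign(π_{227}) = (227|243) = -1.

-1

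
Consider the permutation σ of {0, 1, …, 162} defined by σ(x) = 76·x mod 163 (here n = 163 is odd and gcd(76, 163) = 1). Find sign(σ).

Trace 1: π^k(1) = [1, 76, 71, 17, 151, 66, 126] for k=0..6.
The orbit structure of x ↦ 76x mod 163: 2 orbits of sizes [162, 1].
With 2 cycles on 163 points, sign = (−1)^{163−2} = -1.

-1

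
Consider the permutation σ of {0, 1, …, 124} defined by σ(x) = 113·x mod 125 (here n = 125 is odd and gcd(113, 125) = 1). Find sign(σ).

Start at x=122: 122 → 36 → 68 → 59 → 42 → 121 → 48 → … (one orbit).
The orbit structure of x ↦ 113x mod 125: 4 orbits of sizes [100, 20, 4, 1].
n − c = 125 − 4 = 121; sign = (−1)^121 = -1.
The Jacobi symbol (113|125) = -1 (Zolotarev) agrees.

-1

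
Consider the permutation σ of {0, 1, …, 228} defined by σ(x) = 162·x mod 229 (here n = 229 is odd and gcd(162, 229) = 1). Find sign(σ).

-1

Start at x=183: 183 → 105 → 64 → 63 → 130 → 221 → 78 → … (one orbit).
The orbit structure of x ↦ 162x mod 229: 2 orbits of sizes [228, 1].
229 − 2 = 227 transpositions; sign(π) = (−1)^227 = -1.
Zolotarev: (162|229) = -1, matching the cycle-count sign.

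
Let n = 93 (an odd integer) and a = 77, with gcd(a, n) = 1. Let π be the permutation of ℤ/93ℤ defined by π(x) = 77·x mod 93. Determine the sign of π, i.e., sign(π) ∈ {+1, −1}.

+1

Start at x=4: 4 → 29 → 1 → 77 → 70 → 89 → 64 → … (one orbit).
π_77 has 11 disjoint cycles with lengths [10, 10, 10, 10, 10, 10, 10, 10, 10, 2, 1] on {0,…,92}.
With 11 cycles on 93 points, sign = (−1)^{93−11} = +1.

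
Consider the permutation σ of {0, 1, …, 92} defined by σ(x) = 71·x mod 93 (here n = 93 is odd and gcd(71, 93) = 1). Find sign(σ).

-1

Trace 28: π^k(28) = [28, 35, 67, 14, 64, 80, 7] for k=0..6.
Cycle lengths of π_71 on ℤ/93ℤ: [30, 30, 15, 15, 2, 1]; 6 cycles in total.
6 cycles on 93: each ℓ→(−1)^(ℓ−1), product (−1)^87 = -1.
Via Zolotarev, sign(π_{71}) = (71|93) = -1.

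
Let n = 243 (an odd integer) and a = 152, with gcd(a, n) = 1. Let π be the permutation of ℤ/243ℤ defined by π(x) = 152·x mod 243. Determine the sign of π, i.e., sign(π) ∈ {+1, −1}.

-1

Orbit of 82 under x↦152x: [82, 71, 100, 134, 199, 116, 136]… (length divides ord_243(152)).
Decompose π into cycles: lengths [54, 54, 54, 18, 18, 18, 6, 6, 6, 2, 2, 2, 2, 1] (14 cycles, including the fixed point 0).
Σ(ℓ_i−1) = 243−14 = 229; sign = (−1)^229 = -1.
Check: (152/243) = -1 by Zolotarev.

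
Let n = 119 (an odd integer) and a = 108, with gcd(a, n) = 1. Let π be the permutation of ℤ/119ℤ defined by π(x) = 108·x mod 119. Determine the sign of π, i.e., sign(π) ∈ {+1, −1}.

+1

Orbit of 3 under x↦108x: [3, 86, 6, 53, 12, 106, 24]… (length divides ord_119(108)).
Cycle type of π: 48×2 + 16 + 6 + 1; total 5 cycles.
sign(π) = (−1)^{n − #cycles} = (−1)^{119−5} = (−1)^114 = +1.
Zolotarev: (108|119) = +1, matching the cycle-count sign.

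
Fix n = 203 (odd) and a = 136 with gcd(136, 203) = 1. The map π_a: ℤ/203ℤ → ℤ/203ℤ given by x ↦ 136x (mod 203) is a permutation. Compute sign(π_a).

-1

Trace 74: π^k(74) = [74, 117, 78, 52, 170, 181, 53] for k=0..6.
Cycle lengths of π_136 on ℤ/203ℤ: [42, 42, 42, 42, 7, 7, 7, 7, 6, 1]; 10 cycles in total.
203 − 10 = 193 transpositions; sign(π) = (−1)^193 = -1.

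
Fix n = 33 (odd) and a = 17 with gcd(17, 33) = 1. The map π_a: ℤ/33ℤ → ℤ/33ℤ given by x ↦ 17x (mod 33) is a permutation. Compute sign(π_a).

Start at x=31: 31 → 32 → 16 → 8 → 4 → 2 → 1 → … (one orbit).
Cycle type of π: 10×3 + 2 + 1; total 5 cycles.
sign(π) = (−1)^{n − #cycles} = (−1)^{33−5} = (−1)^28 = +1.

+1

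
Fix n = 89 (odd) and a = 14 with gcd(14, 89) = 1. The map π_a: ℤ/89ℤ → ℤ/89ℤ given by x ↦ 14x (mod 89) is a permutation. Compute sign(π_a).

-1

Trace 5: π^k(5) = [5, 70, 1, 14, 18, 74, 57] for k=0..6.
2 cycles of lengths [88, 1].
2 cycles on 89: each ℓ→(−1)^(ℓ−1), product (−1)^87 = -1.
Via Zolotarev, sign(π_{14}) = (14|89) = -1.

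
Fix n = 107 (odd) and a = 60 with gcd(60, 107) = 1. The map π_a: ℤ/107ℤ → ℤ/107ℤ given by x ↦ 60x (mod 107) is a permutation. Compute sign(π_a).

-1

Start at x=58: 58 → 56 → 43 → 12 → 78 → 79 → 32 → … (one orbit).
The orbit structure of x ↦ 60x mod 107: 2 orbits of sizes [106, 1].
sign(π) = (−1)^{n − #cycles} = (−1)^{107−2} = (−1)^105 = -1.
(60|107)_J = -1 (Zolotarev's lemma cross-check).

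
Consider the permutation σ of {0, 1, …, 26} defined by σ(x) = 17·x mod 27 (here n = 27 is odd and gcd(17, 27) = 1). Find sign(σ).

Orbit of 8 under x↦17x: [8, 1, 17, 19, 26, 10]… (length divides ord_27(17)).
8 cycles of lengths [6, 6, 6, 2, 2, 2, 2, 1].
sign(π) = (−1)^{n − #cycles} = (−1)^{27−8} = (−1)^19 = -1.

-1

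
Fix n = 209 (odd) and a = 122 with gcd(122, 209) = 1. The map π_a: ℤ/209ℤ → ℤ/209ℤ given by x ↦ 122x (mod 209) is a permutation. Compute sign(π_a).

Trace 12: π^k(12) = [12, 1, 122, 45, 56, 144] for k=0..5.
The orbit structure of x ↦ 122x mod 209: 44 orbits of sizes [6, 6, 6, 6, 6, 6, 6, 6, 6, 6, 6, 6, 6, 6, 6, 6, 6, 6, 6, 6, 6, 6, 6, 6, 6, 6, 6, 6, 6, 6, 6, 6, 6, 1, 1, 1, 1, 1, 1, 1, 1, 1, 1, 1].
44 cycles on 209: each ℓ→(−1)^(ℓ−1), product (−1)^165 = -1.
Via Zolotarev, sign(π_{122}) = (122|209) = -1.

-1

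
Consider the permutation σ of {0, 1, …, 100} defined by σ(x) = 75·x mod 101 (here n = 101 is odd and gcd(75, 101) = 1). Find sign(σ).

-1

Start at x=52: 52 → 62 → 4 → 98 → 78 → 93 → 6 → … (one orbit).
The orbit structure of x ↦ 75x mod 101: 2 orbits of sizes [100, 1].
With 2 cycles on 101 points, sign = (−1)^{101−2} = -1.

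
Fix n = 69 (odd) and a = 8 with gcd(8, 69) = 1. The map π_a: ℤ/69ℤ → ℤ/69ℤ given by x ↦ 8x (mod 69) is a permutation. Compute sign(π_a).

Start at x=32: 32 → 49 → 47 → 31 → 41 → 52 → 2 → … (one orbit).
Cycle type of π: 22×2 + 11×2 + 2 + 1; total 6 cycles.
6 cycles on 69: each ℓ→(−1)^(ℓ−1), product (−1)^63 = -1.

-1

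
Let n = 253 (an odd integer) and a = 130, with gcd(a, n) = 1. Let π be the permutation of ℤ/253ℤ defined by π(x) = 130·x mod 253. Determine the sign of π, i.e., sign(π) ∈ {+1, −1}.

-1

Trace 190: π^k(190) = [190, 159, 177, 240, 81, 157, 170] for k=0..6.
Decompose π into cycles: lengths [110, 110, 22, 5, 5, 1] (6 cycles, including the fixed point 0).
Σ(ℓ_i−1) = 253−6 = 247; sign = (−1)^247 = -1.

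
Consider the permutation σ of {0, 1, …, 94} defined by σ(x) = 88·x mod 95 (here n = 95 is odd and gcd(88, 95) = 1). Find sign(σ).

Orbit of 11 under x↦88x: [11, 18, 64, 27, 1, 88, 49]… (length divides ord_95(88)).
The orbit structure of x ↦ 88x mod 95: 11 orbits of sizes [12, 12, 12, 12, 12, 12, 6, 6, 6, 4, 1].
95 − 11 = 84 transpositions; sign(π) = (−1)^84 = +1.

+1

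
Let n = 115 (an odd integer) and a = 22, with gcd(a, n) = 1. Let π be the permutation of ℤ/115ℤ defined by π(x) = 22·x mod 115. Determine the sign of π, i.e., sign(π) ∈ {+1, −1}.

+1

Start at x=24: 24 → 68 → 1 → 22 → 24 (one orbit).
The orbit structure of x ↦ 22x mod 115: 35 orbits of sizes [4, 4, 4, 4, 4, 4, 4, 4, 4, 4, 4, 4, 4, 4, 4, 4, 4, 4, 4, 4, 4, 4, 4, 2, 2, 2, 2, 2, 2, 2, 2, 2, 2, 2, 1].
sign(π) = (−1)^{n − #cycles} = (−1)^{115−35} = (−1)^80 = +1.
(22|115)_J = +1 (Zolotarev's lemma cross-check).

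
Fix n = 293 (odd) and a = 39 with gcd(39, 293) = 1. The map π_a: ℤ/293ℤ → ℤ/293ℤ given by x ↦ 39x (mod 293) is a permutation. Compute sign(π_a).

+1

Trace 65: π^k(65) = [65, 191, 124, 148, 205, 84, 53] for k=0..6.
π_39 has 5 disjoint cycles with lengths [73, 73, 73, 73, 1] on {0,…,292}.
Σ(ℓ_i−1) = 293−5 = 288; sign = (−1)^288 = +1.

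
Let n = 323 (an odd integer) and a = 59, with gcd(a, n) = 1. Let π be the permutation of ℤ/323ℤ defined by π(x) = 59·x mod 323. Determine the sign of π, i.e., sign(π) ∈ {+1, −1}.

Start at x=157: 157 → 219 → 1 → 59 → 251 → 274 → 16 → … (one orbit).
The orbit structure of x ↦ 59x mod 323: 8 orbits of sizes [72, 72, 72, 72, 18, 8, 8, 1].
With 8 cycles on 323 points, sign = (−1)^{323−8} = -1.

-1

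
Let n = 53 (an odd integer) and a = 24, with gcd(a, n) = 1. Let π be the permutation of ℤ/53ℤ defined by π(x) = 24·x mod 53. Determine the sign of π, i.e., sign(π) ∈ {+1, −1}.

Trace 36: π^k(36) = [36, 16, 13, 47, 15, 42, 1] for k=0..6.
π_24 has 5 disjoint cycles with lengths [13, 13, 13, 13, 1] on {0,…,52}.
With 5 cycles on 53 points, sign = (−1)^{53−5} = +1.
The Jacobi symbol (24|53) = +1 (Zolotarev) agrees.

+1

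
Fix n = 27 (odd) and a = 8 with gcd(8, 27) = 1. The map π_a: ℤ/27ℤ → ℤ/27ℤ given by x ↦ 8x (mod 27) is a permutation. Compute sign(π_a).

Trace 1: π^k(1) = [1, 8, 10, 26, 19, 17] for k=0..5.
Decompose π into cycles: lengths [6, 6, 6, 2, 2, 2, 2, 1] (8 cycles, including the fixed point 0).
Σ(ℓ_i−1) = 27−8 = 19; sign = (−1)^19 = -1.
Via Zolotarev, sign(π_{8}) = (8|27) = -1.

-1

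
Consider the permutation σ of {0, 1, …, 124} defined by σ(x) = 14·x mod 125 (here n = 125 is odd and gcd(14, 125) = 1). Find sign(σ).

+1

Orbit of 69 under x↦14x: [69, 91, 24, 86, 79, 106, 109]… (length divides ord_125(14)).
7 cycles of lengths [50, 50, 10, 10, 2, 2, 1].
With 7 cycles on 125 points, sign = (−1)^{125−7} = +1.
Via Zolotarev, sign(π_{14}) = (14|125) = +1.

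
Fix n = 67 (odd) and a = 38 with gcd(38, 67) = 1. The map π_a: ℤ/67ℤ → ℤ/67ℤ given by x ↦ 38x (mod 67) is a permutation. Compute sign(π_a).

-1

Orbit of 38 under x↦38x: [38, 37, 66, 29, 30, 1]… (length divides ord_67(38)).
12 cycles of lengths [6, 6, 6, 6, 6, 6, 6, 6, 6, 6, 6, 1].
67 − 12 = 55 transpositions; sign(π) = (−1)^55 = -1.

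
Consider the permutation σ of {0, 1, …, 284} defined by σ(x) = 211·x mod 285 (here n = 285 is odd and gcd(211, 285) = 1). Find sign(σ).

Trace 61: π^k(61) = [61, 46, 16, 241, 121, 166, 256] for k=0..6.
π_211 has 30 disjoint cycles with lengths [18, 18, 18, 18, 18, 18, 18, 18, 18, 18, 18, 18, 18, 18, 18, 1, 1, 1, 1, 1, 1, 1, 1, 1, 1, 1, 1, 1, 1, 1] on {0,…,284}.
With 30 cycles on 285 points, sign = (−1)^{285−30} = -1.
Check: (211/285) = -1 by Zolotarev.

-1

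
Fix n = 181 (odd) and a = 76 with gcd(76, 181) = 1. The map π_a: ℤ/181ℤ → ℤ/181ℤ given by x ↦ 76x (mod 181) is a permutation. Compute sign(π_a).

-1

Orbit of 70 under x↦76x: [70, 71, 147, 131, 1, 76, 165]… (length divides ord_181(76)).
π_76 has 2 disjoint cycles with lengths [180, 1] on {0,…,180}.
sign(π) = (−1)^{n − #cycles} = (−1)^{181−2} = (−1)^179 = -1.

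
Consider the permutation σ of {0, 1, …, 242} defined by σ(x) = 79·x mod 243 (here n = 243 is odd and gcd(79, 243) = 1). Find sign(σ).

+1

Trace 76: π^k(76) = [76, 172, 223, 121, 82, 160, 4] for k=0..6.
11 cycles of lengths [81, 81, 27, 27, 9, 9, 3, 3, 1, 1, 1].
243 − 11 = 232 transpositions; sign(π) = (−1)^232 = +1.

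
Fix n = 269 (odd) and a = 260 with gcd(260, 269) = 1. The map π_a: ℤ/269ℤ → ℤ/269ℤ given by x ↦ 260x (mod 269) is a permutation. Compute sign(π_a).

Start at x=121: 121 → 256 → 117 → 23 → 62 → 249 → 180 → … (one orbit).
5 cycles of lengths [67, 67, 67, 67, 1].
5 cycles on 269: each ℓ→(−1)^(ℓ−1), product (−1)^264 = +1.

+1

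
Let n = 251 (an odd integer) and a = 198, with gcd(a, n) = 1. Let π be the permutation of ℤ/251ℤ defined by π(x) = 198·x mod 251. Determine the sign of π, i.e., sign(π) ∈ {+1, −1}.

Start at x=68: 68 → 161 → 1 → 198 → 48 → 217 → 45 → … (one orbit).
3 cycles of lengths [125, 125, 1].
With 3 cycles on 251 points, sign = (−1)^{251−3} = +1.
The Jacobi symbol (198|251) = +1 (Zolotarev) agrees.

+1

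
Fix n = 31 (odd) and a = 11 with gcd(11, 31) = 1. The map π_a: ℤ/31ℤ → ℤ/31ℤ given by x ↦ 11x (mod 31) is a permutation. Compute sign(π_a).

Start at x=21: 21 → 14 → 30 → 20 → 3 → 2 → 22 → … (one orbit).
Cycle lengths of π_11 on ℤ/31ℤ: [30, 1]; 2 cycles in total.
Σ(ℓ_i−1) = 31−2 = 29; sign = (−1)^29 = -1.
Check: (11/31) = -1 by Zolotarev.

-1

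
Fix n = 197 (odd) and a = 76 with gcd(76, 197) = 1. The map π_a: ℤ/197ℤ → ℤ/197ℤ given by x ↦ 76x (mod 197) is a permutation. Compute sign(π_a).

Orbit of 187 under x↦76x: [187, 28, 158, 188, 104, 24, 51]… (length divides ord_197(76)).
Decompose π into cycles: lengths [49, 49, 49, 49, 1] (5 cycles, including the fixed point 0).
5 cycles on 197: each ℓ→(−1)^(ℓ−1), product (−1)^192 = +1.
Check: (76/197) = +1 by Zolotarev.

+1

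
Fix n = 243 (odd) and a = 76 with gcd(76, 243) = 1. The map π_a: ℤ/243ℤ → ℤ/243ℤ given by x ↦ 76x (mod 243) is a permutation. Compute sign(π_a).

+1

Start at x=43: 43 → 109 → 22 → 214 → 226 → 166 → 223 → … (one orbit).
11 cycles of lengths [81, 81, 27, 27, 9, 9, 3, 3, 1, 1, 1].
sign(π) = (−1)^{n − #cycles} = (−1)^{243−11} = (−1)^232 = +1.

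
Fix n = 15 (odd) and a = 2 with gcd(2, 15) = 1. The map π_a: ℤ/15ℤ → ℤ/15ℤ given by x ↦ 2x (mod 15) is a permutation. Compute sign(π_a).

Orbit of 4 under x↦2x: [4, 8, 1, 2]… (length divides ord_15(2)).
π_2 has 5 disjoint cycles with lengths [4, 4, 4, 2, 1] on {0,…,14}.
Σ(ℓ_i−1) = 15−5 = 10; sign = (−1)^10 = +1.
The Jacobi symbol (2|15) = +1 (Zolotarev) agrees.

+1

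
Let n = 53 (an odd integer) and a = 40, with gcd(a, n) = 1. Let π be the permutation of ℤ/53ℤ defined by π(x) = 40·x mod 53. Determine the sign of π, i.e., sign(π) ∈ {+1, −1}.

Orbit of 1 under x↦40x: [1, 40, 10, 29, 47, 25, 46]… (length divides ord_53(40)).
The orbit structure of x ↦ 40x mod 53: 3 orbits of sizes [26, 26, 1].
With 3 cycles on 53 points, sign = (−1)^{53−3} = +1.
(40|53)_J = +1 (Zolotarev's lemma cross-check).

+1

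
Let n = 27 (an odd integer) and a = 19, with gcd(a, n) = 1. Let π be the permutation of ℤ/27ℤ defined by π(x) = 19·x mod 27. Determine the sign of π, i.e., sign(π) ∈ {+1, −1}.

Trace 10: π^k(10) = [10, 1, 19] for k=0..2.
15 cycles of lengths [3, 3, 3, 3, 3, 3, 1, 1, 1, 1, 1, 1, 1, 1, 1].
Σ(ℓ_i−1) = 27−15 = 12; sign = (−1)^12 = +1.

+1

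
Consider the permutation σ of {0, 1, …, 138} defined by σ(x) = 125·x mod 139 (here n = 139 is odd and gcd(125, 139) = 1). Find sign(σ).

+1

Start at x=106: 106 → 45 → 65 → 63 → 91 → 116 → 44 → … (one orbit).
Cycle type of π: 23×6 + 1; total 7 cycles.
7 cycles on 139: each ℓ→(−1)^(ℓ−1), product (−1)^132 = +1.
Check: (125/139) = +1 by Zolotarev.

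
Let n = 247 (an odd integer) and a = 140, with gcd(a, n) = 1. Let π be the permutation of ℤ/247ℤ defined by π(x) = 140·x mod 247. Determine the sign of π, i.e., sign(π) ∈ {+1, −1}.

+1

Orbit of 159 under x↦140x: [159, 30, 1, 140, 87, 77]… (length divides ord_247(140)).
45 cycles of lengths [6, 6, 6, 6, 6, 6, 6, 6, 6, 6, 6, 6, 6, 6, 6, 6, 6, 6, 6, 6, 6, 6, 6, 6, 6, 6, 6, 6, 6, 6, 6, 6, 6, 6, 6, 6, 6, 6, 3, 3, 3, 3, 3, 3, 1].
sign(π) = (−1)^{n − #cycles} = (−1)^{247−45} = (−1)^202 = +1.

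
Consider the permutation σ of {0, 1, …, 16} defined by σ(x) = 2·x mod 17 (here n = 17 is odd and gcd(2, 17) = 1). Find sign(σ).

Start at x=15: 15 → 13 → 9 → 1 → 2 → 4 → 8 → … (one orbit).
Cycle lengths of π_2 on ℤ/17ℤ: [8, 8, 1]; 3 cycles in total.
sign(π) = (−1)^{n − #cycles} = (−1)^{17−3} = (−1)^14 = +1.

+1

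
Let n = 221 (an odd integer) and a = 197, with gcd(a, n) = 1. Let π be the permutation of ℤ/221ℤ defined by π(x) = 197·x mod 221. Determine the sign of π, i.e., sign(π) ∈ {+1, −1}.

Orbit of 46 under x↦197x: [46, 1, 197, 134, 99, 55, 6]… (length divides ord_221(197)).
Decompose π into cycles: lengths [48, 48, 48, 48, 16, 12, 1] (7 cycles, including the fixed point 0).
With 7 cycles on 221 points, sign = (−1)^{221−7} = +1.
Via Zolotarev, sign(π_{197}) = (197|221) = +1.

+1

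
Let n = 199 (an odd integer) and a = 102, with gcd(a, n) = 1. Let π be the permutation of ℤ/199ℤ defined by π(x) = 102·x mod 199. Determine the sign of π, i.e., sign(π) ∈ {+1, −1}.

+1

Trace 36: π^k(36) = [36, 90, 26, 65, 63, 58, 145] for k=0..6.
The orbit structure of x ↦ 102x mod 199: 3 orbits of sizes [99, 99, 1].
sign(π) = (−1)^{n − #cycles} = (−1)^{199−3} = (−1)^196 = +1.
Via Zolotarev, sign(π_{102}) = (102|199) = +1.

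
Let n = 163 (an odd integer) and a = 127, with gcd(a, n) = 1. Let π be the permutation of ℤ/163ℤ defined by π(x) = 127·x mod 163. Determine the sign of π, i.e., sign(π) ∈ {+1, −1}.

Orbit of 22 under x↦127x: [22, 23, 150, 142, 104, 5, 146]… (length divides ord_163(127)).
Decompose π into cycles: lengths [54, 54, 54, 1] (4 cycles, including the fixed point 0).
Σ(ℓ_i−1) = 163−4 = 159; sign = (−1)^159 = -1.
Check: (127/163) = -1 by Zolotarev.

-1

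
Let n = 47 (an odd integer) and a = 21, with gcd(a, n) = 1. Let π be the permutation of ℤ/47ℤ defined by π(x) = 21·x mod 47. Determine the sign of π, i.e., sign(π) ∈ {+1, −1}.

Start at x=24: 24 → 34 → 9 → 1 → 21 → 18 → 2 → … (one orbit).
Cycle lengths of π_21 on ℤ/47ℤ: [23, 23, 1]; 3 cycles in total.
Σ(ℓ_i−1) = 47−3 = 44; sign = (−1)^44 = +1.

+1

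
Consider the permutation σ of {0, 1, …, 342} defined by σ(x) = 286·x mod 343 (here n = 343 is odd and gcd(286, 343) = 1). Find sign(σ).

-1

Trace 113: π^k(113) = [113, 76, 127, 307, 337, 342, 57] for k=0..6.
10 cycles of lengths [98, 98, 98, 14, 14, 14, 2, 2, 2, 1].
10 cycles on 343: each ℓ→(−1)^(ℓ−1), product (−1)^333 = -1.
Check: (286/343) = -1 by Zolotarev.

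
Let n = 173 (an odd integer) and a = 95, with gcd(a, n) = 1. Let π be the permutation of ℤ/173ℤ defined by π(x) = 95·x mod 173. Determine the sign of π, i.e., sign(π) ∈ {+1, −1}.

+1

Orbit of 136 under x↦95x: [136, 118, 138, 135, 23, 109, 148]… (length divides ord_173(95)).
The orbit structure of x ↦ 95x mod 173: 5 orbits of sizes [43, 43, 43, 43, 1].
173 − 5 = 168 transpositions; sign(π) = (−1)^168 = +1.
Via Zolotarev, sign(π_{95}) = (95|173) = +1.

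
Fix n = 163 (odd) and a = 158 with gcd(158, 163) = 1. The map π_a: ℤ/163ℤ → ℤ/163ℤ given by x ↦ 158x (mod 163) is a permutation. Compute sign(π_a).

Orbit of 25 under x↦158x: [25, 38, 136, 135, 140, 115, 77]… (length divides ord_163(158)).
The orbit structure of x ↦ 158x mod 163: 7 orbits of sizes [27, 27, 27, 27, 27, 27, 1].
sign(π) = (−1)^{n − #cycles} = (−1)^{163−7} = (−1)^156 = +1.
Zolotarev: (158|163) = +1, matching the cycle-count sign.

+1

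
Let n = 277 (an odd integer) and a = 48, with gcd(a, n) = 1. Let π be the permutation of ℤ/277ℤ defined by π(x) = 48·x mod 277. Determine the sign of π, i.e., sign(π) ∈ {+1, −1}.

+1

Start at x=201: 201 → 230 → 237 → 19 → 81 → 10 → 203 → … (one orbit).
Decompose π into cycles: lengths [69, 69, 69, 69, 1] (5 cycles, including the fixed point 0).
n − c = 277 − 5 = 272; sign = (−1)^272 = +1.
Check: (48/277) = +1 by Zolotarev.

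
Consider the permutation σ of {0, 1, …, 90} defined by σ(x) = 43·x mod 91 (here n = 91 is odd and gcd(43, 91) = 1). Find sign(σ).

+1

Start at x=29: 29 → 64 → 22 → 36 → 1 → 43 → 29 (one orbit).
Decompose π into cycles: lengths [6, 6, 6, 6, 6, 6, 6, 6, 6, 6, 6, 6, 6, 6, 1, 1, 1, 1, 1, 1, 1] (21 cycles, including the fixed point 0).
n − c = 91 − 21 = 70; sign = (−1)^70 = +1.
Zolotarev: (43|91) = +1, matching the cycle-count sign.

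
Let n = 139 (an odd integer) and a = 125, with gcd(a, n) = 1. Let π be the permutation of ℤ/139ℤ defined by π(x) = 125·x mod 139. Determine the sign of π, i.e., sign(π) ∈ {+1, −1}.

+1

Orbit of 44 under x↦125x: [44, 79, 6, 55, 64, 77, 34]… (length divides ord_139(125)).
The orbit structure of x ↦ 125x mod 139: 7 orbits of sizes [23, 23, 23, 23, 23, 23, 1].
sign(π) = (−1)^{n − #cycles} = (−1)^{139−7} = (−1)^132 = +1.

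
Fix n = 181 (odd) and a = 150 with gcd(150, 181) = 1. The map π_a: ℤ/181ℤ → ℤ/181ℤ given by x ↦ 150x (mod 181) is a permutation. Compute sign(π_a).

Trace 125: π^k(125) = [125, 107, 122, 19, 135, 159, 139] for k=0..6.
Cycle lengths of π_150 on ℤ/181ℤ: [20, 20, 20, 20, 20, 20, 20, 20, 20, 1]; 10 cycles in total.
sign(π) = (−1)^{n − #cycles} = (−1)^{181−10} = (−1)^171 = -1.

-1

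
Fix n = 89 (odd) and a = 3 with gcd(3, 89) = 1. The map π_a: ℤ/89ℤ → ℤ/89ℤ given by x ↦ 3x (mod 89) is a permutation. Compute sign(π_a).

-1

Start at x=86: 86 → 80 → 62 → 8 → 24 → 72 → 38 → … (one orbit).
2 cycles of lengths [88, 1].
sign(π) = (−1)^{n − #cycles} = (−1)^{89−2} = (−1)^87 = -1.
The Jacobi symbol (3|89) = -1 (Zolotarev) agrees.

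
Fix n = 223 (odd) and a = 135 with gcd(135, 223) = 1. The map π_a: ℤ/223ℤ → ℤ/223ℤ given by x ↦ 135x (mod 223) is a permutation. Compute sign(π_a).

Orbit of 14 under x↦135x: [14, 106, 38, 1, 135, 162, 16]… (length divides ord_223(135)).
3 cycles of lengths [111, 111, 1].
n − c = 223 − 3 = 220; sign = (−1)^220 = +1.
The Jacobi symbol (135|223) = +1 (Zolotarev) agrees.

+1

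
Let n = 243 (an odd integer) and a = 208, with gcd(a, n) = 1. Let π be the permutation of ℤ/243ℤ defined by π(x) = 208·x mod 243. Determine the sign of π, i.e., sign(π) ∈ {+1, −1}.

+1

Trace 10: π^k(10) = [10, 136, 100, 145, 28, 235, 37] for k=0..6.
Decompose π into cycles: lengths [27, 27, 27, 27, 27, 27, 9, 9, 9, 9, 9, 9, 3, 3, 3, 3, 3, 3, 1, 1, 1, 1, 1, 1, 1, 1, 1] (27 cycles, including the fixed point 0).
Σ(ℓ_i−1) = 243−27 = 216; sign = (−1)^216 = +1.
Via Zolotarev, sign(π_{208}) = (208|243) = +1.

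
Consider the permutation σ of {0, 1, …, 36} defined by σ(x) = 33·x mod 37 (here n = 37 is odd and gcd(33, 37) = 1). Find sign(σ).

+1

Orbit of 33 under x↦33x: [33, 16, 10, 34, 12, 26, 7]… (length divides ord_37(33)).
Cycle lengths of π_33 on ℤ/37ℤ: [9, 9, 9, 9, 1]; 5 cycles in total.
sign(π) = (−1)^{n − #cycles} = (−1)^{37−5} = (−1)^32 = +1.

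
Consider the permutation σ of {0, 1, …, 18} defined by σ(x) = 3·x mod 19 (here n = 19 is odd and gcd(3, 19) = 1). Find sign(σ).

Trace 14: π^k(14) = [14, 4, 12, 17, 13, 1, 3] for k=0..6.
Cycle type of π: 18 + 1; total 2 cycles.
n − c = 19 − 2 = 17; sign = (−1)^17 = -1.
(3|19)_J = -1 (Zolotarev's lemma cross-check).

-1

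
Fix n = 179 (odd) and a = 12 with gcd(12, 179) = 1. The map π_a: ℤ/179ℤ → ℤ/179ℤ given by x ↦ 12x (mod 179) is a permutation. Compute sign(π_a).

Orbit of 125 under x↦12x: [125, 68, 100, 126, 80, 65, 64]… (length divides ord_179(12)).
The orbit structure of x ↦ 12x mod 179: 3 orbits of sizes [89, 89, 1].
With 3 cycles on 179 points, sign = (−1)^{179−3} = +1.
Check: (12/179) = +1 by Zolotarev.

+1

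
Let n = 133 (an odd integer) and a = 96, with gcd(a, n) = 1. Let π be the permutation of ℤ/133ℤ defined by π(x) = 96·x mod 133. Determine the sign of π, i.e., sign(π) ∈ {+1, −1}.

Start at x=115: 115 → 1 → 96 → 39 → 20 → 58 → 115 (one orbit).
Cycle type of π: 6×19 + 1×19; total 38 cycles.
sign(π) = (−1)^{n − #cycles} = (−1)^{133−38} = (−1)^95 = -1.

-1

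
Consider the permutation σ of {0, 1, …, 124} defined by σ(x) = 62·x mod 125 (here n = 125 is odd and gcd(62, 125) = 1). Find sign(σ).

-1

Orbit of 103 under x↦62x: [103, 11, 57, 34, 108, 71, 27]… (length divides ord_125(62)).
Cycle lengths of π_62 on ℤ/125ℤ: [100, 20, 4, 1]; 4 cycles in total.
With 4 cycles on 125 points, sign = (−1)^{125−4} = -1.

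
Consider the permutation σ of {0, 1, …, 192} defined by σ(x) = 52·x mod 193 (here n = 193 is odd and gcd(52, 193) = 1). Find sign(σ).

Trace 150: π^k(150) = [150, 80, 107, 160, 21, 127, 42] for k=0..6.
Cycle lengths of π_52 on ℤ/193ℤ: [192, 1]; 2 cycles in total.
n − c = 193 − 2 = 191; sign = (−1)^191 = -1.
The Jacobi symbol (52|193) = -1 (Zolotarev) agrees.

-1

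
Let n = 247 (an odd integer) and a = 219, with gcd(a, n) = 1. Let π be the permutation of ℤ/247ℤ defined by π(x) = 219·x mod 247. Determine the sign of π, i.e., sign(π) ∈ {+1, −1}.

Start at x=35: 35 → 8 → 23 → 97 → 1 → 219 → 43 → … (one orbit).
π_219 has 9 disjoint cycles with lengths [36, 36, 36, 36, 36, 36, 18, 12, 1] on {0,…,246}.
247 − 9 = 238 transpositions; sign(π) = (−1)^238 = +1.
Check: (219/247) = +1 by Zolotarev.

+1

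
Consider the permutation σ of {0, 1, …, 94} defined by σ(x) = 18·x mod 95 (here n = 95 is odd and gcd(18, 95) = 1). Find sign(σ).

+1

Start at x=39: 39 → 37 → 1 → 18 → 39 (one orbit).
Decompose π into cycles: lengths [4, 4, 4, 4, 4, 4, 4, 4, 4, 4, 4, 4, 4, 4, 4, 4, 4, 4, 4, 2, 2, 2, 2, 2, 2, 2, 2, 2, 1] (29 cycles, including the fixed point 0).
29 cycles on 95: each ℓ→(−1)^(ℓ−1), product (−1)^66 = +1.
Via Zolotarev, sign(π_{18}) = (18|95) = +1.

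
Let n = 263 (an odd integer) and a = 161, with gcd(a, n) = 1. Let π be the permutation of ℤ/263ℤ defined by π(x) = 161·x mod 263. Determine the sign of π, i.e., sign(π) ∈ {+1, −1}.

Orbit of 87 under x↦161x: [87, 68, 165, 2, 59, 31, 257]… (length divides ord_263(161)).
Cycle type of π: 262 + 1; total 2 cycles.
sign(π) = (−1)^{n − #cycles} = (−1)^{263−2} = (−1)^261 = -1.
(161|263)_J = -1 (Zolotarev's lemma cross-check).

-1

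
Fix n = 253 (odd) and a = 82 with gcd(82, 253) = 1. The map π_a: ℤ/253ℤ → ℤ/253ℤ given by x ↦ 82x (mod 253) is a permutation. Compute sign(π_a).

+1

Orbit of 81 under x↦82x: [81, 64, 188, 236, 124, 48, 141]… (length divides ord_253(82)).
π_82 has 9 disjoint cycles with lengths [55, 55, 55, 55, 11, 11, 5, 5, 1] on {0,…,252}.
253 − 9 = 244 transpositions; sign(π) = (−1)^244 = +1.
Via Zolotarev, sign(π_{82}) = (82|253) = +1.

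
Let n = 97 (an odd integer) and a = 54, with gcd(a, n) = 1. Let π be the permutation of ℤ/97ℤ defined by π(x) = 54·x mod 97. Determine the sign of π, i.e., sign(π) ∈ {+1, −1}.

Trace 1: π^k(1) = [1, 54, 6, 33, 36, 4, 22] for k=0..6.
5 cycles of lengths [24, 24, 24, 24, 1].
sign(π) = (−1)^{n − #cycles} = (−1)^{97−5} = (−1)^92 = +1.

+1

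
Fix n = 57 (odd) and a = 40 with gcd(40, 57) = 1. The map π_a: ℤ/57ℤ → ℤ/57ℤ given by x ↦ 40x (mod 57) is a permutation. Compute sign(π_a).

-1

Start at x=7: 7 → 52 → 28 → 37 → 55 → 34 → 49 → … (one orbit).
π_40 has 6 disjoint cycles with lengths [18, 18, 18, 1, 1, 1] on {0,…,56}.
sign(π) = (−1)^{n − #cycles} = (−1)^{57−6} = (−1)^51 = -1.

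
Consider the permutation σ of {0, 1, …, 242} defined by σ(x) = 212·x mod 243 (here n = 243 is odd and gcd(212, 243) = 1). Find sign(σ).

Orbit of 136 under x↦212x: [136, 158, 205, 206, 175, 164, 19]… (length divides ord_243(212)).
The orbit structure of x ↦ 212x mod 243: 6 orbits of sizes [162, 54, 18, 6, 2, 1].
sign(π) = (−1)^{n − #cycles} = (−1)^{243−6} = (−1)^237 = -1.

-1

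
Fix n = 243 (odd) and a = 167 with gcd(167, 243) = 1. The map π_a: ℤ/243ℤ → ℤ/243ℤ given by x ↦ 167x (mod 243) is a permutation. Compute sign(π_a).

Start at x=139: 139 → 128 → 235 → 122 → 205 → 215 → 184 → … (one orbit).
Cycle type of π: 162 + 54 + 18 + 6 + 2 + 1; total 6 cycles.
With 6 cycles on 243 points, sign = (−1)^{243−6} = -1.
The Jacobi symbol (167|243) = -1 (Zolotarev) agrees.

-1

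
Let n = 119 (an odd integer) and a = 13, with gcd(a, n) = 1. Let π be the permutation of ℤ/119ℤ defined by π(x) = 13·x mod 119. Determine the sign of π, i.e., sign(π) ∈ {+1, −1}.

-1

Start at x=55: 55 → 1 → 13 → 50 → 55 (one orbit).
Cycle type of π: 4×28 + 2×3 + 1; total 32 cycles.
n − c = 119 − 32 = 87; sign = (−1)^87 = -1.
(13|119)_J = -1 (Zolotarev's lemma cross-check).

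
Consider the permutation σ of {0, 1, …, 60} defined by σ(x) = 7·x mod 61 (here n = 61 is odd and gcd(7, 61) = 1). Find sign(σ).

-1

Start at x=27: 27 → 6 → 42 → 50 → 45 → 10 → 9 → … (one orbit).
Decompose π into cycles: lengths [60, 1] (2 cycles, including the fixed point 0).
sign(π) = (−1)^{n − #cycles} = (−1)^{61−2} = (−1)^59 = -1.
Check: (7/61) = -1 by Zolotarev.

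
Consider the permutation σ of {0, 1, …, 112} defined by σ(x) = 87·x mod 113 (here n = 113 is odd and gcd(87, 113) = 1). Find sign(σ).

Trace 72: π^k(72) = [72, 49, 82, 15, 62, 83, 102] for k=0..6.
The orbit structure of x ↦ 87x mod 113: 3 orbits of sizes [56, 56, 1].
113 − 3 = 110 transpositions; sign(π) = (−1)^110 = +1.

+1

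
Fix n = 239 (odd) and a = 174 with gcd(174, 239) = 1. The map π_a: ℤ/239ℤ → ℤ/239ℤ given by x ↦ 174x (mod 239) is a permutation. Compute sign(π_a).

Orbit of 132 under x↦174x: [132, 24, 113, 64, 142, 91, 60]… (length divides ord_239(174)).
Decompose π into cycles: lengths [119, 119, 1] (3 cycles, including the fixed point 0).
3 cycles on 239: each ℓ→(−1)^(ℓ−1), product (−1)^236 = +1.
Check: (174/239) = +1 by Zolotarev.

+1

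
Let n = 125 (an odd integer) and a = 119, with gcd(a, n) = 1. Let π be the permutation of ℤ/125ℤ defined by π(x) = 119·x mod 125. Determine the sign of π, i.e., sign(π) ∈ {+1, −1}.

+1

Orbit of 31 under x↦119x: [31, 64, 116, 54, 51, 69, 86]… (length divides ord_125(119)).
7 cycles of lengths [50, 50, 10, 10, 2, 2, 1].
Σ(ℓ_i−1) = 125−7 = 118; sign = (−1)^118 = +1.
Check: (119/125) = +1 by Zolotarev.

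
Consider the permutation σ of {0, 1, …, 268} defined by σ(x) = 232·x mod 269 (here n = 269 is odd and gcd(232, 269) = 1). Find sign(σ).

Start at x=144: 144 → 52 → 228 → 172 → 92 → 93 → 56 → … (one orbit).
The orbit structure of x ↦ 232x mod 269: 3 orbits of sizes [134, 134, 1].
3 cycles on 269: each ℓ→(−1)^(ℓ−1), product (−1)^266 = +1.

+1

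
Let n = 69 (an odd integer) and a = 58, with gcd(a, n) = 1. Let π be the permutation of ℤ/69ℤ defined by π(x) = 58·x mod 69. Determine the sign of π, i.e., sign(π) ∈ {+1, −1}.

Start at x=16: 16 → 31 → 4 → 25 → 1 → 58 → 52 → … (one orbit).
Cycle type of π: 11×6 + 1×3; total 9 cycles.
9 cycles on 69: each ℓ→(−1)^(ℓ−1), product (−1)^60 = +1.
Via Zolotarev, sign(π_{58}) = (58|69) = +1.

+1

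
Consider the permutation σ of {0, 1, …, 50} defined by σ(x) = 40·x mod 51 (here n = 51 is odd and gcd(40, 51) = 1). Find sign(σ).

Orbit of 40 under x↦40x: [40, 19, 46, 4, 7, 25, 31]… (length divides ord_51(40)).
Cycle lengths of π_40 on ℤ/51ℤ: [16, 16, 16, 1, 1, 1]; 6 cycles in total.
6 cycles on 51: each ℓ→(−1)^(ℓ−1), product (−1)^45 = -1.
The Jacobi symbol (40|51) = -1 (Zolotarev) agrees.

-1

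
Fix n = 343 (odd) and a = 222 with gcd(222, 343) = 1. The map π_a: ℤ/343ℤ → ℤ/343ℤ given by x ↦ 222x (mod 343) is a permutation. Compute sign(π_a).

Start at x=32: 32 → 244 → 317 → 59 → 64 → 145 → 291 → … (one orbit).
Decompose π into cycles: lengths [294, 42, 6, 1] (4 cycles, including the fixed point 0).
n − c = 343 − 4 = 339; sign = (−1)^339 = -1.

-1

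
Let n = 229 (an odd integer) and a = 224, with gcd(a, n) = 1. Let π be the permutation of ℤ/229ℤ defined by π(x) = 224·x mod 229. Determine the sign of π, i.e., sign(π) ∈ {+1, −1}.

Orbit of 61 under x↦224x: [61, 153, 151, 161, 111, 132, 27]… (length divides ord_229(224)).
Decompose π into cycles: lengths [57, 57, 57, 57, 1] (5 cycles, including the fixed point 0).
229 − 5 = 224 transpositions; sign(π) = (−1)^224 = +1.
Zolotarev: (224|229) = +1, matching the cycle-count sign.

+1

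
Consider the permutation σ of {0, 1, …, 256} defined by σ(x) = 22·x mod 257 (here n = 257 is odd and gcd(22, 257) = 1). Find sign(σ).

+1

Start at x=44: 44 → 197 → 222 → 1 → 22 → 227 → 111 → … (one orbit).
Decompose π into cycles: lengths [64, 64, 64, 64, 1] (5 cycles, including the fixed point 0).
With 5 cycles on 257 points, sign = (−1)^{257−5} = +1.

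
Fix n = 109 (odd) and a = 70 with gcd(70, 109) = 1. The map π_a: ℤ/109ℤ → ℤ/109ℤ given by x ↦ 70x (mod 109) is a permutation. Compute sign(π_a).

-1

Start at x=18: 18 → 61 → 19 → 22 → 14 → 108 → 39 → … (one orbit).
2 cycles of lengths [108, 1].
2 cycles on 109: each ℓ→(−1)^(ℓ−1), product (−1)^107 = -1.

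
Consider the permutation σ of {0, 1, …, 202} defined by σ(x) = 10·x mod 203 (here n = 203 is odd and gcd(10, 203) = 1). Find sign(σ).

Trace 64: π^k(64) = [64, 31, 107, 55, 144, 19, 190] for k=0..6.
The orbit structure of x ↦ 10x mod 203: 5 orbits of sizes [84, 84, 28, 6, 1].
203 − 5 = 198 transpositions; sign(π) = (−1)^198 = +1.
Check: (10/203) = +1 by Zolotarev.

+1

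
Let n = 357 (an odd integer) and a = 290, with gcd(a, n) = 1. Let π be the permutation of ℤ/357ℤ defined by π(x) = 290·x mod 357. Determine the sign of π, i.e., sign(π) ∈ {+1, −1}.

+1

Orbit of 290 under x↦290x: [290, 205, 188, 256, 341, 1]… (length divides ord_357(290)).
The orbit structure of x ↦ 290x mod 357: 85 orbits of sizes [6, 6, 6, 6, 6, 6, 6, 6, 6, 6, 6, 6, 6, 6, 6, 6, 6, 6, 6, 6, 6, 6, 6, 6, 6, 6, 6, 6, 6, 6, 6, 6, 6, 6, 6, 6, 6, 6, 6, 6, 6, 6, 6, 6, 6, 6, 6, 6, 6, 6, 6, 2, 2, 2, 2, 2, 2, 2, 2, 2, 2, 2, 2, 2, 2, 2, 2, 2, 1, 1, 1, 1, 1, 1, 1, 1, 1, 1, 1, 1, 1, 1, 1, 1, 1].
Σ(ℓ_i−1) = 357−85 = 272; sign = (−1)^272 = +1.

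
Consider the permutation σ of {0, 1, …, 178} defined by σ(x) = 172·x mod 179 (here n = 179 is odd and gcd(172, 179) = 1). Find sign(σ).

+1

Trace 4: π^k(4) = [4, 151, 17, 60, 117, 76, 5] for k=0..6.
3 cycles of lengths [89, 89, 1].
n − c = 179 − 3 = 176; sign = (−1)^176 = +1.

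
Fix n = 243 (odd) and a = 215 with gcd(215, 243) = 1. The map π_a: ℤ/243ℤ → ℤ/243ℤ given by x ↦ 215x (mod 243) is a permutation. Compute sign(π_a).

Orbit of 134 under x↦215x: [134, 136, 80, 190, 26, 1, 215]… (length divides ord_243(215)).
The orbit structure of x ↦ 215x mod 243: 32 orbits of sizes [18, 18, 18, 18, 18, 18, 18, 18, 18, 6, 6, 6, 6, 6, 6, 6, 6, 6, 2, 2, 2, 2, 2, 2, 2, 2, 2, 2, 2, 2, 2, 1].
With 32 cycles on 243 points, sign = (−1)^{243−32} = -1.
Zolotarev: (215|243) = -1, matching the cycle-count sign.

-1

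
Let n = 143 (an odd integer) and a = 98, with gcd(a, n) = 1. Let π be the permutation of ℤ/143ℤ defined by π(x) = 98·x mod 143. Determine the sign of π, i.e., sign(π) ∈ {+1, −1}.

Orbit of 98 under x↦98x: [98, 23, 109, 100, 76, 12, 32]… (length divides ord_143(98)).
Decompose π into cycles: lengths [12, 12, 12, 12, 12, 12, 12, 12, 12, 12, 12, 2, 2, 2, 2, 2, 1] (17 cycles, including the fixed point 0).
17 cycles on 143: each ℓ→(−1)^(ℓ−1), product (−1)^126 = +1.
Via Zolotarev, sign(π_{98}) = (98|143) = +1.

+1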